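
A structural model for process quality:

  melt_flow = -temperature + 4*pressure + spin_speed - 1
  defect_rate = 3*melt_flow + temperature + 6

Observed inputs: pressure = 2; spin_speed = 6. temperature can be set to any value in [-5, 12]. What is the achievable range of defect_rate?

21 to 55

Substituting into the melt_flow equation gives melt_flow = -temperature + 13.
So defect_rate = -2*temperature + 45.
Linear in temperature, so extremes are at the endpoints: temperature = -5 gives defect_rate = 55; temperature = 12 gives defect_rate = 21.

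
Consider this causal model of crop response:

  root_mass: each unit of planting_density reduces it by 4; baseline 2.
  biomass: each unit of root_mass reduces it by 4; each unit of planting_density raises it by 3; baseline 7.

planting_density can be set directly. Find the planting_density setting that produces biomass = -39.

Substituting into the biomass equation gives biomass = 19*planting_density - 1.
Solve 19*planting_density - 1 = -39: planting_density = (-39 + 1) / 19 = -2.

planting_density = -2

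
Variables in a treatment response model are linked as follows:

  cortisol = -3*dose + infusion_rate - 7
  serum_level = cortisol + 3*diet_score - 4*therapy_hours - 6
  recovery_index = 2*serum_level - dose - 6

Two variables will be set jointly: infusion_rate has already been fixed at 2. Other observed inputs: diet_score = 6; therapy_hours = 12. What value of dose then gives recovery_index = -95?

dose = 1

With infusion_rate held at 2:
Substituting into the cortisol equation gives cortisol = -3*dose - 5.
Substituting into the serum_level equation gives serum_level = -3*dose - 41.
This gives recovery_index = -7*dose - 88.
Solve -7*dose - 88 = -95: dose = (-95 + 88) / -7 = 1.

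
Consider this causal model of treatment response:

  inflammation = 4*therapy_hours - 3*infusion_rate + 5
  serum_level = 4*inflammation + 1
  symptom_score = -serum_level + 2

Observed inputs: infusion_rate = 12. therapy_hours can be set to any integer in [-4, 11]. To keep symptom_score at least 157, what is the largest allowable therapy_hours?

therapy_hours = -2

Substituting into the inflammation equation gives inflammation = 4*therapy_hours - 31.
serum_level becomes 16*therapy_hours - 123.
So symptom_score = -16*therapy_hours + 125.
Require -16*therapy_hours + 125 ≥ 157, so therapy_hours ≤ -2.
The largest integer in [-4, 11] satisfying this is -2.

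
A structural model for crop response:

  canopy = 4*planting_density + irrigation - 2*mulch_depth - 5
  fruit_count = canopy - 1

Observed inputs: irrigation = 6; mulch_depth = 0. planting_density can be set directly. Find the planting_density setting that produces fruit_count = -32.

planting_density = -8

Substituting into the canopy equation gives canopy = 4*planting_density + 1.
Substituting into the fruit_count equation gives fruit_count = 4*planting_density.
Solve 4*planting_density = -32: planting_density = -32 / 4 = -8.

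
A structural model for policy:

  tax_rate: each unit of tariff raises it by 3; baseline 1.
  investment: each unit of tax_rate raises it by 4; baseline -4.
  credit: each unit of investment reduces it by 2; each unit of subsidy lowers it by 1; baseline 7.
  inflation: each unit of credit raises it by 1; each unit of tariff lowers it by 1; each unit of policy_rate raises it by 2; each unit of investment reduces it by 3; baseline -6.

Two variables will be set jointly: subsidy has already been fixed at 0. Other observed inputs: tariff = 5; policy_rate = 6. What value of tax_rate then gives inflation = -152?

With subsidy held at 0:
Intervening on tax_rate fixes its value directly, overriding its dependence on tariff.
Substituting into the credit equation gives credit = -8*tax_rate + 15.
Substituting into the inflation equation gives inflation = -20*tax_rate + 28.
Solve -20*tax_rate + 28 = -152: tax_rate = (-152 - 28) / -20 = 9.

tax_rate = 9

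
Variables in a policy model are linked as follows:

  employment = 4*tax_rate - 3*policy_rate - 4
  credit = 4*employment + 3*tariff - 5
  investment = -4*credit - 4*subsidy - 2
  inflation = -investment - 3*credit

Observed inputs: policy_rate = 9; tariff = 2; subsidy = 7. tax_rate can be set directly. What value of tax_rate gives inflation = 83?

Substituting into the employment equation gives employment = 4*tax_rate - 31.
Substituting into the credit equation gives credit = 16*tax_rate - 123.
Substituting into the investment equation gives investment = -64*tax_rate + 462.
This gives inflation = 16*tax_rate - 93.
Solve 16*tax_rate - 93 = 83: tax_rate = (83 + 93) / 16 = 11.

tax_rate = 11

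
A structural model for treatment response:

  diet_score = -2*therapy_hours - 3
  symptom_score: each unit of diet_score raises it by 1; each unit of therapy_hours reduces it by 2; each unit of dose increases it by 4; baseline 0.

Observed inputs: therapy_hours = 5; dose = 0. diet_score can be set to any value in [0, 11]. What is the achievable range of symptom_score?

-10 to 1

Intervening on diet_score fixes its value directly, overriding its dependence on therapy_hours.
Substituting into the symptom_score equation gives symptom_score = diet_score - 10.
Linear in diet_score, so extremes are at the endpoints: diet_score = 0 gives symptom_score = -10; diet_score = 11 gives symptom_score = 1.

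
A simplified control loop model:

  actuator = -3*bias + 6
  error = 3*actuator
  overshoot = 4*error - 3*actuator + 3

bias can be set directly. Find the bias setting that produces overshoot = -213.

bias = 10

Substituting into the error equation gives error = -9*bias + 18.
Substituting into the overshoot equation gives overshoot = -27*bias + 57.
Solve -27*bias + 57 = -213: bias = (-213 - 57) / -27 = 10.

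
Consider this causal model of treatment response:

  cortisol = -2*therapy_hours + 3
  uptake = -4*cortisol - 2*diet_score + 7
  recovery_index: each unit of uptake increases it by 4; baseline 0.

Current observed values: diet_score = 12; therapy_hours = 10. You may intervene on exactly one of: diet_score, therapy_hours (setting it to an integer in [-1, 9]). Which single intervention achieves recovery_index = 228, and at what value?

set diet_score = 9

Intervening on diet_score: with other inputs at their observed values, recovery_index = -8*diet_score + 300. Solving for 228 gives diet_score = 9, within [-1, 9].
Intervening on therapy_hours: recovery_index = 32*therapy_hours - 116. Reaching 228 requires therapy_hours = 43/4, not an integer.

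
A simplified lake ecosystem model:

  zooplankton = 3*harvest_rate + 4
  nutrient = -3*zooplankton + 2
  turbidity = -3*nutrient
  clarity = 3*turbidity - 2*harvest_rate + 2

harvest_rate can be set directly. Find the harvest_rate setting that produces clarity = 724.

Substituting into the nutrient equation gives nutrient = -9*harvest_rate - 10.
Substituting into the turbidity equation gives turbidity = 27*harvest_rate + 30.
Substituting into the clarity equation gives clarity = 79*harvest_rate + 92.
Solve 79*harvest_rate + 92 = 724: harvest_rate = (724 - 92) / 79 = 8.

harvest_rate = 8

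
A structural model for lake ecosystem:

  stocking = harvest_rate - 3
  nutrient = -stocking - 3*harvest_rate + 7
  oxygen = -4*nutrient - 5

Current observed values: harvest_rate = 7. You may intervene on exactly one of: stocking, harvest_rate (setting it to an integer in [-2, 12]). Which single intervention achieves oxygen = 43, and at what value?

Intervening on stocking: with other inputs at their observed values, oxygen = 4*stocking + 51. Solving for 43 gives stocking = -2, within [-2, 12].
Intervening on harvest_rate: oxygen = 16*harvest_rate - 45. Reaching 43 requires harvest_rate = 11/2, not an integer.

set stocking = -2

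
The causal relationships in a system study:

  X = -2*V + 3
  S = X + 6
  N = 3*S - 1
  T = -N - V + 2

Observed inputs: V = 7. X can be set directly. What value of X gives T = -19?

Intervening on X fixes its value directly, overriding its dependence on V.
Substituting into the N equation gives N = 3*X + 17.
This gives T = -3*X - 22.
Solve -3*X - 22 = -19: X = (-19 + 22) / -3 = -1.

X = -1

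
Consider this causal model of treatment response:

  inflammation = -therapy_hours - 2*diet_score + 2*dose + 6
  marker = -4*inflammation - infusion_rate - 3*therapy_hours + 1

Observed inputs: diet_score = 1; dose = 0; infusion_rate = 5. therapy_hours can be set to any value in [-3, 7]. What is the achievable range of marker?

-23 to -13

Substituting into the inflammation equation gives inflammation = -therapy_hours + 4.
marker becomes therapy_hours - 20.
Linear in therapy_hours, so extremes are at the endpoints: therapy_hours = -3 gives marker = -23; therapy_hours = 7 gives marker = -13.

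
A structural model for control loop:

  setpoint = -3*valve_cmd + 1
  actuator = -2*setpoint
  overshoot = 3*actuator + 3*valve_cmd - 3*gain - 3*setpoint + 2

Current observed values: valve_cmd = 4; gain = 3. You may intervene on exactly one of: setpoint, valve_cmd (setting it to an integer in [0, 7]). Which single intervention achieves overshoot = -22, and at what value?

set setpoint = 3

Intervening on setpoint: with other inputs at their observed values, overshoot = -9*setpoint + 5. Solving for -22 gives setpoint = 3, within [0, 7].
Intervening on valve_cmd: overshoot = 30*valve_cmd - 16. Reaching -22 requires valve_cmd = -1/5, not an integer.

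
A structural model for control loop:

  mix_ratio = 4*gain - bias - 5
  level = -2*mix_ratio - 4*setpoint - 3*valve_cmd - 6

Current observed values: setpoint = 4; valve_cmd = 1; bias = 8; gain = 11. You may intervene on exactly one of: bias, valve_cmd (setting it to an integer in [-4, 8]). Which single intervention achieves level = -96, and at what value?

set valve_cmd = 4

Intervening on bias: level = 2*bias - 103. Reaching -96 requires bias = 7/2, not an integer.
Intervening on valve_cmd: with other inputs at their observed values, level = -3*valve_cmd - 84. Solving for -96 gives valve_cmd = 4, within [-4, 8].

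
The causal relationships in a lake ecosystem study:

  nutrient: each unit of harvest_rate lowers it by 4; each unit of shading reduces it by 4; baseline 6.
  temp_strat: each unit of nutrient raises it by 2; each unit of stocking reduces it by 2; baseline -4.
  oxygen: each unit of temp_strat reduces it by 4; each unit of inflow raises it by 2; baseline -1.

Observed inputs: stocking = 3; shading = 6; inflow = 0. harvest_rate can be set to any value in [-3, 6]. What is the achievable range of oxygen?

Substituting into the nutrient equation gives nutrient = -4*harvest_rate - 18.
Substituting into the temp_strat equation gives temp_strat = -8*harvest_rate - 46.
oxygen becomes 32*harvest_rate + 183.
Linear in harvest_rate, so extremes are at the endpoints: harvest_rate = -3 gives oxygen = 87; harvest_rate = 6 gives oxygen = 375.

87 to 375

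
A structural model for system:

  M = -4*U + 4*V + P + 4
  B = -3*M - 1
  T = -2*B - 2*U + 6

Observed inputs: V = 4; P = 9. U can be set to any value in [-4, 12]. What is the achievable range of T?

-130 to 286

Substituting into the M equation gives M = -4*U + 29.
Substituting into the B equation gives B = 12*U - 88.
T becomes -26*U + 182.
Linear in U, so extremes are at the endpoints: U = -4 gives T = 286; U = 12 gives T = -130.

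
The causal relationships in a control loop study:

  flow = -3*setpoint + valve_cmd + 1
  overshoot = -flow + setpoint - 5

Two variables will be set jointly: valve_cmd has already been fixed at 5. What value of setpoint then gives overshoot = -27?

With valve_cmd held at 5:
Substituting into the flow equation gives flow = -3*setpoint + 6.
Substituting into the overshoot equation gives overshoot = 4*setpoint - 11.
Solve 4*setpoint - 11 = -27: setpoint = (-27 + 11) / 4 = -4.

setpoint = -4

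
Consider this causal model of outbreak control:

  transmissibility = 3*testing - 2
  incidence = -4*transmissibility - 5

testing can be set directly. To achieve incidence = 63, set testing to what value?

Substituting into the incidence equation gives incidence = -12*testing + 3.
Solve -12*testing + 3 = 63: testing = (63 - 3) / -12 = -5.

testing = -5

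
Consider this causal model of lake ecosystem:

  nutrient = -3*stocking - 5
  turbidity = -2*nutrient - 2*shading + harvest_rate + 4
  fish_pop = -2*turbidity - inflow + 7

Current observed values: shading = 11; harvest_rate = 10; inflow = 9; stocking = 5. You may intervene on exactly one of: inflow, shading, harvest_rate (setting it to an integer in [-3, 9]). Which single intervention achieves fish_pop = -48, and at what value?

set harvest_rate = 1

Intervening on inflow: fish_pop = -inflow - 57. Reaching -48 requires inflow = -9, outside [-3, 9].
Intervening on shading: fish_pop = 4*shading - 110. Reaching -48 requires shading = 31/2, not an integer.
Intervening on harvest_rate: with other inputs at their observed values, fish_pop = -2*harvest_rate - 46. Solving for -48 gives harvest_rate = 1, within [-3, 9].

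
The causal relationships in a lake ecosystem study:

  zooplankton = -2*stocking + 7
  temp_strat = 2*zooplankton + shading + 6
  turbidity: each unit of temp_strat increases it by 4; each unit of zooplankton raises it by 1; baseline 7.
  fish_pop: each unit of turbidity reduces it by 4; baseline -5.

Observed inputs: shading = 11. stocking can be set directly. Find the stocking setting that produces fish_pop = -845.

stocking = -4

Substituting into the temp_strat equation gives temp_strat = -4*stocking + 31.
Substituting into the turbidity equation gives turbidity = -18*stocking + 138.
So fish_pop = 72*stocking - 557.
Solve 72*stocking - 557 = -845: stocking = (-845 + 557) / 72 = -4.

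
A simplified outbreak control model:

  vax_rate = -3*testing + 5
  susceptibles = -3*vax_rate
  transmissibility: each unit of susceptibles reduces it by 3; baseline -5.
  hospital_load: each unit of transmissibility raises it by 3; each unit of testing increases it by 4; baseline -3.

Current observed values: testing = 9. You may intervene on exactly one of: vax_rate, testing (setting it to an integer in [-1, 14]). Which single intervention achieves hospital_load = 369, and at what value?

set vax_rate = 13

Intervening on vax_rate: with other inputs at their observed values, hospital_load = 27*vax_rate + 18. Solving for 369 gives vax_rate = 13, within [-1, 14].
Intervening on testing: hospital_load = -77*testing + 117. Reaching 369 requires testing = -36/11, not an integer.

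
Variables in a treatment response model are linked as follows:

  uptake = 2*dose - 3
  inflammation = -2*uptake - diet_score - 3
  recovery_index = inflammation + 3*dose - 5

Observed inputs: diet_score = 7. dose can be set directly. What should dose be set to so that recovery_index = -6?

Substituting into the inflammation equation gives inflammation = -4*dose - 4.
So recovery_index = -dose - 9.
Solve -dose - 9 = -6: dose = (-6 + 9) / -1 = -3.

dose = -3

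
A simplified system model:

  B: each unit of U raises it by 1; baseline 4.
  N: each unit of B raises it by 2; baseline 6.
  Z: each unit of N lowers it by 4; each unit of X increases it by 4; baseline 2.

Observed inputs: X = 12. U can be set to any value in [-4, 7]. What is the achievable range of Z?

-62 to 26

Substituting into the N equation gives N = 2*U + 14.
Substituting into the Z equation gives Z = -8*U - 6.
Linear in U, so extremes are at the endpoints: U = -4 gives Z = 26; U = 7 gives Z = -62.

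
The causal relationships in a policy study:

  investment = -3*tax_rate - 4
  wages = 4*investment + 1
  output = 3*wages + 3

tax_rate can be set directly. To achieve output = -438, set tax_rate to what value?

tax_rate = 11

Substituting into the wages equation gives wages = -12*tax_rate - 15.
Substituting into the output equation gives output = -36*tax_rate - 42.
Solve -36*tax_rate - 42 = -438: tax_rate = (-438 + 42) / -36 = 11.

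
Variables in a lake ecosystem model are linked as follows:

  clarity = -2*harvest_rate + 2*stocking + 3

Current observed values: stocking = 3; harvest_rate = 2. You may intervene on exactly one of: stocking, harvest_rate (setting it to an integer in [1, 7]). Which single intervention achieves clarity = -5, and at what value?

set harvest_rate = 7

Intervening on stocking: clarity = 2*stocking - 1. Reaching -5 requires stocking = -2, outside [1, 7].
Intervening on harvest_rate: with other inputs at their observed values, clarity = -2*harvest_rate + 9. Solving for -5 gives harvest_rate = 7, within [1, 7].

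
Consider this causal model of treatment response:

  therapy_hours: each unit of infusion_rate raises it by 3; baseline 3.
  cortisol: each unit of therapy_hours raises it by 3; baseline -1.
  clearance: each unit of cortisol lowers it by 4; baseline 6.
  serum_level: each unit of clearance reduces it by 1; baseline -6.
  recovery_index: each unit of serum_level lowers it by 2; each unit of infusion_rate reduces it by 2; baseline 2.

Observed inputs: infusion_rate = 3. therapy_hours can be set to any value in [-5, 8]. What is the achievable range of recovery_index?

Intervening on therapy_hours fixes its value directly, overriding its dependence on infusion_rate.
Substituting into the clearance equation gives clearance = -12*therapy_hours + 10.
This gives serum_level = 12*therapy_hours - 16.
This gives recovery_index = -24*therapy_hours + 28.
Linear in therapy_hours, so extremes are at the endpoints: therapy_hours = -5 gives recovery_index = 148; therapy_hours = 8 gives recovery_index = -164.

-164 to 148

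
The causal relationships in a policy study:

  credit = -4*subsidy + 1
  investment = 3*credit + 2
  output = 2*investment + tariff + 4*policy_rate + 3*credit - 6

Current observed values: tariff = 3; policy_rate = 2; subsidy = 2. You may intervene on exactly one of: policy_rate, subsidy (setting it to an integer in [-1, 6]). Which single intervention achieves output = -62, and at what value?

Intervening on policy_rate: with other inputs at their observed values, output = 4*policy_rate - 62. Solving for -62 gives policy_rate = 0, within [-1, 6].
Intervening on subsidy: output = -36*subsidy + 18. Reaching -62 requires subsidy = 20/9, not an integer.

set policy_rate = 0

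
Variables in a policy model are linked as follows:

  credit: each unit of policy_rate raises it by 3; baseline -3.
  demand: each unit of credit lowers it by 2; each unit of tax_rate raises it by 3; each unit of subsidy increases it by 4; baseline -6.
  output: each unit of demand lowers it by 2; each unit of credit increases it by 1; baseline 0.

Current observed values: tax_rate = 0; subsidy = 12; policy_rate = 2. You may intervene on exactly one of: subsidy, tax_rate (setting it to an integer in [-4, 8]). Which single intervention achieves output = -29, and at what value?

Intervening on subsidy: with other inputs at their observed values, output = -8*subsidy + 27. Solving for -29 gives subsidy = 7, within [-4, 8].
Intervening on tax_rate: output = -6*tax_rate - 69. Reaching -29 requires tax_rate = -20/3, not an integer.

set subsidy = 7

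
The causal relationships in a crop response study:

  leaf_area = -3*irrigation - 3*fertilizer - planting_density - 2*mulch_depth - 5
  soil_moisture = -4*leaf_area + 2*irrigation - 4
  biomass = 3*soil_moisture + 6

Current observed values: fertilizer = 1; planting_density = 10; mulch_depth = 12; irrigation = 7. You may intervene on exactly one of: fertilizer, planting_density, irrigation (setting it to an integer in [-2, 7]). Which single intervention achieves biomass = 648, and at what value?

Intervening on fertilizer: biomass = 36*fertilizer + 756. Reaching 648 requires fertilizer = -3, outside [-2, 7].
Intervening on planting_density: with other inputs at their observed values, biomass = 12*planting_density + 672. Solving for 648 gives planting_density = -2, within [-2, 7].
Intervening on irrigation: biomass = 42*irrigation + 498. Reaching 648 requires irrigation = 25/7, not an integer.

set planting_density = -2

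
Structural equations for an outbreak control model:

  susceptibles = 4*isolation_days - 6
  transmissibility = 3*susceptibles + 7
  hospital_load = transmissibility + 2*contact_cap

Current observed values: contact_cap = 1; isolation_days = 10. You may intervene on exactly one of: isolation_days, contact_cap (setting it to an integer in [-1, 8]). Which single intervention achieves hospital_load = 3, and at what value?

Intervening on isolation_days: with other inputs at their observed values, hospital_load = 12*isolation_days - 9. Solving for 3 gives isolation_days = 1, within [-1, 8].
Intervening on contact_cap: hospital_load = 2*contact_cap + 109. Reaching 3 requires contact_cap = -53, outside [-1, 8].

set isolation_days = 1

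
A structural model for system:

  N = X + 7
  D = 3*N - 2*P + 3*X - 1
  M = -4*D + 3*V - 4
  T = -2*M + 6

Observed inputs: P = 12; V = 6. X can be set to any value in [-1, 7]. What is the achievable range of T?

-102 to 282

Substituting into the D equation gives D = 6*X - 4.
So M = -24*X + 30.
Substituting into the T equation gives T = 48*X - 54.
Linear in X, so extremes are at the endpoints: X = -1 gives T = -102; X = 7 gives T = 282.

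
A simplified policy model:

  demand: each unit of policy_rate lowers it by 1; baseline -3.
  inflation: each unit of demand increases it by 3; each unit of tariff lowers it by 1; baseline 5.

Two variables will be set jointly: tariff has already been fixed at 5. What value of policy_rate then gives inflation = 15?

With tariff held at 5:
Substituting into the inflation equation gives inflation = -3*policy_rate - 9.
Solve -3*policy_rate - 9 = 15: policy_rate = (15 + 9) / -3 = -8.

policy_rate = -8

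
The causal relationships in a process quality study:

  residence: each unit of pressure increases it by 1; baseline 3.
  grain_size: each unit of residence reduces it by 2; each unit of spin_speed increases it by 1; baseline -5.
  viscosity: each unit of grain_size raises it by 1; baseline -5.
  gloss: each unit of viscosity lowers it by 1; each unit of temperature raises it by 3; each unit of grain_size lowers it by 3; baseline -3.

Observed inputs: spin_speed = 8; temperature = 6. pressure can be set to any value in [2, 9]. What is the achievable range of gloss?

48 to 104

Substituting into the grain_size equation gives grain_size = -2*pressure - 3.
viscosity becomes -2*pressure - 8.
So gloss = 8*pressure + 32.
Linear in pressure, so extremes are at the endpoints: pressure = 2 gives gloss = 48; pressure = 9 gives gloss = 104.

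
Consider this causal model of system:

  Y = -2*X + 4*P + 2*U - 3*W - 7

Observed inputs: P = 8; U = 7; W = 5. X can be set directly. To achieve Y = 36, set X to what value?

Substituting into the Y equation gives Y = -2*X + 24.
Solve -2*X + 24 = 36: X = (36 - 24) / -2 = -6.

X = -6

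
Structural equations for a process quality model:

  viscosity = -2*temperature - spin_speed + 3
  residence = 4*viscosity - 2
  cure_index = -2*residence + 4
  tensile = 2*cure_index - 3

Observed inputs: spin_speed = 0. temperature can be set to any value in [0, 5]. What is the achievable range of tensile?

Substituting into the viscosity equation gives viscosity = -2*temperature + 3.
Substituting into the residence equation gives residence = -8*temperature + 10.
Substituting into the cure_index equation gives cure_index = 16*temperature - 16.
So tensile = 32*temperature - 35.
Linear in temperature, so extremes are at the endpoints: temperature = 0 gives tensile = -35; temperature = 5 gives tensile = 125.

-35 to 125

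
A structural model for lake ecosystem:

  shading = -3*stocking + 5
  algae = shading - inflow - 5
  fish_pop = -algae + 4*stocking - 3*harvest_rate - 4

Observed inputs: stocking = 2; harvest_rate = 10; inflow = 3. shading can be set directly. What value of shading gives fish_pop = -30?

Intervening on shading fixes its value directly, overriding its dependence on stocking.
Substituting into the algae equation gives algae = shading - 8.
Substituting into the fish_pop equation gives fish_pop = -shading - 18.
Solve -shading - 18 = -30: shading = (-30 + 18) / -1 = 12.

shading = 12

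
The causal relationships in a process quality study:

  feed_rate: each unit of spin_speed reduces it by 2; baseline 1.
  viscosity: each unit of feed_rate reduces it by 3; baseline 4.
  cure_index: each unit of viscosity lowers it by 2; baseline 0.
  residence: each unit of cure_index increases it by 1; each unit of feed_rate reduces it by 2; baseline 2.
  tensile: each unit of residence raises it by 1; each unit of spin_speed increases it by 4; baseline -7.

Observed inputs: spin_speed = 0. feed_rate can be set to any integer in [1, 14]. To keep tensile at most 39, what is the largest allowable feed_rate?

feed_rate = 13

Intervening on feed_rate fixes its value directly, overriding its dependence on spin_speed.
Substituting into the cure_index equation gives cure_index = 6*feed_rate - 8.
This gives residence = 4*feed_rate - 6.
Substituting into the tensile equation gives tensile = 4*feed_rate - 13.
Require 4*feed_rate - 13 ≤ 39, so feed_rate ≤ 13.
The largest integer in [1, 14] satisfying this is 13.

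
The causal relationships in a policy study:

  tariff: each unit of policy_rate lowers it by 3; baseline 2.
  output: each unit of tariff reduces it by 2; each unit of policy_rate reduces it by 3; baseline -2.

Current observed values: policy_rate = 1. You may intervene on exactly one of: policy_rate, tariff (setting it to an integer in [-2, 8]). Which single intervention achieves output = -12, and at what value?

Intervening on policy_rate: with other inputs at their observed values, output = 3*policy_rate - 6. Solving for -12 gives policy_rate = -2, within [-2, 8].
Intervening on tariff: output = -2*tariff - 5. Reaching -12 requires tariff = 7/2, not an integer.

set policy_rate = -2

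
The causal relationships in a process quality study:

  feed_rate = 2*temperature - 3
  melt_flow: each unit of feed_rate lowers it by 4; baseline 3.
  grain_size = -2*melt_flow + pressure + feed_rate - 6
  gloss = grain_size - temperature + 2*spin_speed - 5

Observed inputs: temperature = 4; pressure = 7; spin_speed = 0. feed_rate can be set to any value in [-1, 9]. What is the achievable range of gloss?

-23 to 67

Intervening on feed_rate fixes its value directly, overriding its dependence on temperature.
Substituting into the grain_size equation gives grain_size = 9*feed_rate - 5.
gloss becomes 9*feed_rate - 14.
Linear in feed_rate, so extremes are at the endpoints: feed_rate = -1 gives gloss = -23; feed_rate = 9 gives gloss = 67.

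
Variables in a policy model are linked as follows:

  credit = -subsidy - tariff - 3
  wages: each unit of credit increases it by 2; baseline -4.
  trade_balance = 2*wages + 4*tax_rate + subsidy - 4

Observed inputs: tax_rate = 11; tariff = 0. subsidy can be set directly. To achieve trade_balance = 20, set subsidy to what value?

Substituting into the credit equation gives credit = -subsidy - 3.
Substituting into the wages equation gives wages = -2*subsidy - 10.
trade_balance becomes -3*subsidy + 20.
Solve -3*subsidy + 20 = 20: subsidy = (20 - 20) / -3 = 0.

subsidy = 0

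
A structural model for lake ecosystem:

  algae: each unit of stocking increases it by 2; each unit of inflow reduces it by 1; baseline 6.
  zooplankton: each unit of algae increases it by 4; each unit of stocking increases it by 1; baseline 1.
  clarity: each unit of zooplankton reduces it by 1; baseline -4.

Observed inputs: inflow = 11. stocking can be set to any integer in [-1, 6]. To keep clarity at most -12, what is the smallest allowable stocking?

Substituting into the algae equation gives algae = 2*stocking - 5.
Substituting into the zooplankton equation gives zooplankton = 9*stocking - 19.
This gives clarity = -9*stocking + 15.
Require -9*stocking + 15 ≤ -12, so stocking ≥ 3.
The smallest integer in [-1, 6] satisfying this is 3.

stocking = 3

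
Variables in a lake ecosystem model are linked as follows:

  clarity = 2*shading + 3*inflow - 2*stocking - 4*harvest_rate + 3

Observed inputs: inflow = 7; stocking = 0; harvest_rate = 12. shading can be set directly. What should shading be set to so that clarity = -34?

shading = -5

Substituting into the clarity equation gives clarity = 2*shading - 24.
Solve 2*shading - 24 = -34: shading = (-34 + 24) / 2 = -5.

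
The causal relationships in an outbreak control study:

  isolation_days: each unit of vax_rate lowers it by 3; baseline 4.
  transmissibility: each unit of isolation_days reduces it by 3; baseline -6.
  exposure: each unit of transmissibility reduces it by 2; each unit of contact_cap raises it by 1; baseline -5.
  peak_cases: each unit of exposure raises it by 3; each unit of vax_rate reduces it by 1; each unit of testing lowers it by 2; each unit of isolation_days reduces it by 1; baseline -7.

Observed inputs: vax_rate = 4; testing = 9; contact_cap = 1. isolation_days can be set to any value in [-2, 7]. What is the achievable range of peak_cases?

Intervening on isolation_days fixes its value directly, overriding its dependence on vax_rate.
Substituting into the exposure equation gives exposure = 6*isolation_days + 8.
peak_cases becomes 17*isolation_days - 5.
Linear in isolation_days, so extremes are at the endpoints: isolation_days = -2 gives peak_cases = -39; isolation_days = 7 gives peak_cases = 114.

-39 to 114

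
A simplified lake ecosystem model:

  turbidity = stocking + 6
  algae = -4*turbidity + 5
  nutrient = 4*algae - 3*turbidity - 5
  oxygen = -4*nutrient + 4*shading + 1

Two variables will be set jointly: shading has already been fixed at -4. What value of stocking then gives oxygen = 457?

stocking = 1

With shading held at -4:
Substituting into the algae equation gives algae = -4*stocking - 19.
So nutrient = -19*stocking - 99.
This gives oxygen = 76*stocking + 381.
Solve 76*stocking + 381 = 457: stocking = (457 - 381) / 76 = 1.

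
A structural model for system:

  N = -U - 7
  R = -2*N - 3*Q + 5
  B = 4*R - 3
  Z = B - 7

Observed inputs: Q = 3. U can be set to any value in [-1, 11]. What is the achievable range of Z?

Substituting into the R equation gives R = 2*U + 10.
Substituting into the B equation gives B = 8*U + 37.
Z becomes 8*U + 30.
Linear in U, so extremes are at the endpoints: U = -1 gives Z = 22; U = 11 gives Z = 118.

22 to 118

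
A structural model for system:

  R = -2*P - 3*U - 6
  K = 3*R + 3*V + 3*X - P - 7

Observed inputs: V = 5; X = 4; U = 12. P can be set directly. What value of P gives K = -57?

Substituting into the R equation gives R = -2*P - 42.
Substituting into the K equation gives K = -7*P - 106.
Solve -7*P - 106 = -57: P = (-57 + 106) / -7 = -7.

P = -7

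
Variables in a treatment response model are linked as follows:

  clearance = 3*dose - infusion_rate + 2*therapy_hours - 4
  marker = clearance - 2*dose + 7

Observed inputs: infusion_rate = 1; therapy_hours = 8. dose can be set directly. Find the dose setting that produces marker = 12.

dose = -6

Substituting into the clearance equation gives clearance = 3*dose + 11.
So marker = dose + 18.
Solve dose + 18 = 12: dose = (12 - 18) / 1 = -6.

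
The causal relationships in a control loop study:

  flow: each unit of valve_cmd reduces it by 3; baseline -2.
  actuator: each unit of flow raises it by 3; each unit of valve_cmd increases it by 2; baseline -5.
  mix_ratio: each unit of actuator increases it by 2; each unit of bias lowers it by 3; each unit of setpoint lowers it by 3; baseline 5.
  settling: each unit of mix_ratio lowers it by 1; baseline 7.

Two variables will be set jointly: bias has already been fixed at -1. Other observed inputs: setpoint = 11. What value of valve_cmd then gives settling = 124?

valve_cmd = 5

With bias held at -1:
Substituting into the actuator equation gives actuator = -7*valve_cmd - 11.
So mix_ratio = -14*valve_cmd - 47.
So settling = 14*valve_cmd + 54.
Solve 14*valve_cmd + 54 = 124: valve_cmd = (124 - 54) / 14 = 5.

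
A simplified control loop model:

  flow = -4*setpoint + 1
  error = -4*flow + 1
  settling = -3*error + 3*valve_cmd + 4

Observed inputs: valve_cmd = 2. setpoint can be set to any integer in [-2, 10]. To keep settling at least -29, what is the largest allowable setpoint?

setpoint = 1

Substituting into the error equation gives error = 16*setpoint - 3.
Substituting into the settling equation gives settling = -48*setpoint + 19.
Require -48*setpoint + 19 ≥ -29, so setpoint ≤ 1.
The largest integer in [-2, 10] satisfying this is 1.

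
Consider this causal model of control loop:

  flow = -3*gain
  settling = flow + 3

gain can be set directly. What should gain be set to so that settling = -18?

Substituting into the settling equation gives settling = -3*gain + 3.
Solve -3*gain + 3 = -18: gain = (-18 - 3) / -3 = 7.

gain = 7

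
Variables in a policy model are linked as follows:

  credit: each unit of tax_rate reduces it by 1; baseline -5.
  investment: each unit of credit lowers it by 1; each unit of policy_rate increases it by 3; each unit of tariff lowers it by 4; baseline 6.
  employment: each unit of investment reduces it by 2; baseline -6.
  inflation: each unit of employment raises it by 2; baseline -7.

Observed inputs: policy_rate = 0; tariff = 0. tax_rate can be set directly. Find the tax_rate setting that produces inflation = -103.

Substituting into the investment equation gives investment = tax_rate + 11.
employment becomes -2*tax_rate - 28.
So inflation = -4*tax_rate - 63.
Solve -4*tax_rate - 63 = -103: tax_rate = (-103 + 63) / -4 = 10.

tax_rate = 10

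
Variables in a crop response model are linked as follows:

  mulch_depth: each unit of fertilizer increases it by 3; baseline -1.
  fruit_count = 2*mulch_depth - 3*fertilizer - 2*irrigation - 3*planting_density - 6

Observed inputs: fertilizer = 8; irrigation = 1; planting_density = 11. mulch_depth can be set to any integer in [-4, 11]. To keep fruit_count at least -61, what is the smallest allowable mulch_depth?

mulch_depth = 2

Intervening on mulch_depth fixes its value directly, overriding its dependence on fertilizer.
Substituting into the fruit_count equation gives fruit_count = 2*mulch_depth - 65.
Require 2*mulch_depth - 65 ≥ -61, so mulch_depth ≥ 2.
The smallest integer in [-4, 11] satisfying this is 2.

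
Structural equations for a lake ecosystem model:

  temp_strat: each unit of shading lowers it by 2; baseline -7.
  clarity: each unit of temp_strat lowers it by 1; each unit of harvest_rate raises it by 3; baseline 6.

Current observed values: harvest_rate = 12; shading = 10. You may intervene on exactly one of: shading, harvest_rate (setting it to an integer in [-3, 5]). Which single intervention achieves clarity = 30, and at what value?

set harvest_rate = -1

Intervening on shading: clarity = 2*shading + 49. Reaching 30 requires shading = -19/2, not an integer.
Intervening on harvest_rate: with other inputs at their observed values, clarity = 3*harvest_rate + 33. Solving for 30 gives harvest_rate = -1, within [-3, 5].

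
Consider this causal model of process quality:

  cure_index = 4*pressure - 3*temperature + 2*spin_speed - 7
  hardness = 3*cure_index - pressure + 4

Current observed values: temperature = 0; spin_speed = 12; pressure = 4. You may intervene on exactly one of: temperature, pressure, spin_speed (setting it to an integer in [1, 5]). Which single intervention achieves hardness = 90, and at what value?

Intervening on temperature: with other inputs at their observed values, hardness = -9*temperature + 99. Solving for 90 gives temperature = 1, within [1, 5].
Intervening on pressure: hardness = 11*pressure + 55. Reaching 90 requires pressure = 35/11, not an integer.
Intervening on spin_speed: hardness = 6*spin_speed + 27. Reaching 90 requires spin_speed = 21/2, not an integer.

set temperature = 1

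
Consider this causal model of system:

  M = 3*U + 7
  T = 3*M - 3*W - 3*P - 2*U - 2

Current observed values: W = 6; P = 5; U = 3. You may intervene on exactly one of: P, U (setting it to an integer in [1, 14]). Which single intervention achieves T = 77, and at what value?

Intervening on P: T = -3*P + 22. Reaching 77 requires P = -55/3, not an integer.
Intervening on U: with other inputs at their observed values, T = 7*U - 14. Solving for 77 gives U = 13, within [1, 14].

set U = 13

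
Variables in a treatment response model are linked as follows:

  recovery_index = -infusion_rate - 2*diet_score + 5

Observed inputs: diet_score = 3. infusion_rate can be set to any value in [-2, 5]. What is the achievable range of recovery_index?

Substituting into the recovery_index equation gives recovery_index = -infusion_rate - 1.
Linear in infusion_rate, so extremes are at the endpoints: infusion_rate = -2 gives recovery_index = 1; infusion_rate = 5 gives recovery_index = -6.

-6 to 1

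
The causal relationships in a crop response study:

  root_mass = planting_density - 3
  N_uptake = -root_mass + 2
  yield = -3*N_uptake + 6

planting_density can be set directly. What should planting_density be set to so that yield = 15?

planting_density = 8

Substituting into the N_uptake equation gives N_uptake = -planting_density + 5.
Substituting into the yield equation gives yield = 3*planting_density - 9.
Solve 3*planting_density - 9 = 15: planting_density = (15 + 9) / 3 = 8.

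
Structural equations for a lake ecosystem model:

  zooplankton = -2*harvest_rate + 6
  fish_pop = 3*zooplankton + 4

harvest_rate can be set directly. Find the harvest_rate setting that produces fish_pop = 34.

Substituting into the fish_pop equation gives fish_pop = -6*harvest_rate + 22.
Solve -6*harvest_rate + 22 = 34: harvest_rate = (34 - 22) / -6 = -2.

harvest_rate = -2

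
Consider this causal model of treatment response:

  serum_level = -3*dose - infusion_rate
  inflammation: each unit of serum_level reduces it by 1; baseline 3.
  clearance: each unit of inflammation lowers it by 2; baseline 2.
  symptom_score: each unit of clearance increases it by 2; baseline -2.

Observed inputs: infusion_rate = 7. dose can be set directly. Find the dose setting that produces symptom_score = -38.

Substituting into the serum_level equation gives serum_level = -3*dose - 7.
So inflammation = 3*dose + 10.
Substituting into the clearance equation gives clearance = -6*dose - 18.
Substituting into the symptom_score equation gives symptom_score = -12*dose - 38.
Solve -12*dose - 38 = -38: dose = (-38 + 38) / -12 = 0.

dose = 0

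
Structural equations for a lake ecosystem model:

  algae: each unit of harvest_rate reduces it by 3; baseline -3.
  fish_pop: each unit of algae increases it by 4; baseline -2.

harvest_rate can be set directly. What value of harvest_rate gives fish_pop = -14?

harvest_rate = 0

Substituting into the fish_pop equation gives fish_pop = -12*harvest_rate - 14.
Solve -12*harvest_rate - 14 = -14: harvest_rate = (-14 + 14) / -12 = 0.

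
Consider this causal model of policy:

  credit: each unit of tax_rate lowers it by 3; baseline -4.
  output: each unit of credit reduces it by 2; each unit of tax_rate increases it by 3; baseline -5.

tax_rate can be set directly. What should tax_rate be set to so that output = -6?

tax_rate = -1

Substituting into the output equation gives output = 9*tax_rate + 3.
Solve 9*tax_rate + 3 = -6: tax_rate = (-6 - 3) / 9 = -1.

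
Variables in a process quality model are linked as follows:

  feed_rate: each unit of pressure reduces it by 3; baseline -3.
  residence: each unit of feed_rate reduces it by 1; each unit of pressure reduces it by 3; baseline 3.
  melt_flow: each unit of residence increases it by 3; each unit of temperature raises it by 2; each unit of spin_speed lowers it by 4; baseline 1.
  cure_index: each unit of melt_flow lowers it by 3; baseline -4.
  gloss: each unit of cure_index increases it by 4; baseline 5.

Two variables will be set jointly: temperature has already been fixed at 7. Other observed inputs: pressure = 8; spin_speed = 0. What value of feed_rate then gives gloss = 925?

feed_rate = 10

With temperature held at 7:
Intervening on feed_rate fixes its value directly, overriding its dependence on pressure.
Substituting into the residence equation gives residence = -feed_rate - 21.
melt_flow becomes -3*feed_rate - 48.
Substituting into the cure_index equation gives cure_index = 9*feed_rate + 140.
Substituting into the gloss equation gives gloss = 36*feed_rate + 565.
Solve 36*feed_rate + 565 = 925: feed_rate = (925 - 565) / 36 = 10.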